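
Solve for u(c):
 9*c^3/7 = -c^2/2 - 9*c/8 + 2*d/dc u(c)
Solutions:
 u(c) = C1 + 9*c^4/56 + c^3/12 + 9*c^2/32


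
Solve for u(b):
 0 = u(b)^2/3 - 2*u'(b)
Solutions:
 u(b) = -6/(C1 + b)


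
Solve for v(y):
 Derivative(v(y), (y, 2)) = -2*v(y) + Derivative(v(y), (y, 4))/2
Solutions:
 v(y) = C1*exp(-y*sqrt(1 + sqrt(5))) + C2*exp(y*sqrt(1 + sqrt(5))) + C3*sin(y*sqrt(-1 + sqrt(5))) + C4*cos(y*sqrt(-1 + sqrt(5)))


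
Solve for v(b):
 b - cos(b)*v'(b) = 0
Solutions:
 v(b) = C1 + Integral(b/cos(b), b)


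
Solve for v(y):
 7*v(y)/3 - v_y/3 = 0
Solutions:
 v(y) = C1*exp(7*y)


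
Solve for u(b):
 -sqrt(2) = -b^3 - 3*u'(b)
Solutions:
 u(b) = C1 - b^4/12 + sqrt(2)*b/3


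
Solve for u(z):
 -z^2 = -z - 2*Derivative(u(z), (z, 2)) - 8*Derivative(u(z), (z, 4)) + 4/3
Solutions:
 u(z) = C1 + C2*z + C3*sin(z/2) + C4*cos(z/2) + z^4/24 - z^3/12 - 5*z^2/3


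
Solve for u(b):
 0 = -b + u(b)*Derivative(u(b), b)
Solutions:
 u(b) = -sqrt(C1 + b^2)
 u(b) = sqrt(C1 + b^2)


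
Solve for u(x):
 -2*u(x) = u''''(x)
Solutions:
 u(x) = (C1*sin(2^(3/4)*x/2) + C2*cos(2^(3/4)*x/2))*exp(-2^(3/4)*x/2) + (C3*sin(2^(3/4)*x/2) + C4*cos(2^(3/4)*x/2))*exp(2^(3/4)*x/2)


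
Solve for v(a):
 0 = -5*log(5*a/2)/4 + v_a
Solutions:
 v(a) = C1 + 5*a*log(a)/4 - 5*a/4 - 5*a*log(2)/4 + 5*a*log(5)/4


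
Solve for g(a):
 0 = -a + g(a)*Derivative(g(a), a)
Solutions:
 g(a) = -sqrt(C1 + a^2)
 g(a) = sqrt(C1 + a^2)


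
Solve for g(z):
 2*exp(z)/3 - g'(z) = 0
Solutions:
 g(z) = C1 + 2*exp(z)/3


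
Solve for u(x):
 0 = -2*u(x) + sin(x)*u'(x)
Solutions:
 u(x) = C1*(cos(x) - 1)/(cos(x) + 1)


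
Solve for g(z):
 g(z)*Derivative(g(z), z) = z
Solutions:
 g(z) = -sqrt(C1 + z^2)
 g(z) = sqrt(C1 + z^2)


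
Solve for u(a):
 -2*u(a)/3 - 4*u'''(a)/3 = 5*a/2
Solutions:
 u(a) = C3*exp(-2^(2/3)*a/2) - 15*a/4 + (C1*sin(2^(2/3)*sqrt(3)*a/4) + C2*cos(2^(2/3)*sqrt(3)*a/4))*exp(2^(2/3)*a/4)


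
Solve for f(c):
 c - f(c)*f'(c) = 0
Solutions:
 f(c) = -sqrt(C1 + c^2)
 f(c) = sqrt(C1 + c^2)


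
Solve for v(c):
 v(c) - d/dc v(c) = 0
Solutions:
 v(c) = C1*exp(c)


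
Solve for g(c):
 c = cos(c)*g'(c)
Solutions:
 g(c) = C1 + Integral(c/cos(c), c)


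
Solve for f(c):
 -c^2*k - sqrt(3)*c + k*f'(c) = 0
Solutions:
 f(c) = C1 + c^3/3 + sqrt(3)*c^2/(2*k)


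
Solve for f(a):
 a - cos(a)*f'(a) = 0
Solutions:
 f(a) = C1 + Integral(a/cos(a), a)


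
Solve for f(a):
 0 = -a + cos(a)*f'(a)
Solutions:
 f(a) = C1 + Integral(a/cos(a), a)


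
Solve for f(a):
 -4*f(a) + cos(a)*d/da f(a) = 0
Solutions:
 f(a) = C1*(sin(a)^2 + 2*sin(a) + 1)/(sin(a)^2 - 2*sin(a) + 1)


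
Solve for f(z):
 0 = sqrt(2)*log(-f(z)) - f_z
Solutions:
 -li(-f(z)) = C1 + sqrt(2)*z


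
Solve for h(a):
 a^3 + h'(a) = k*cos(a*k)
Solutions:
 h(a) = C1 - a^4/4 + sin(a*k)


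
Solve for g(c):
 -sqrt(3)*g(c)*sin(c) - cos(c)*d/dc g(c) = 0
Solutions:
 g(c) = C1*cos(c)^(sqrt(3))


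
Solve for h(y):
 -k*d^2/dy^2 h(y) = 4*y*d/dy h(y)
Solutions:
 h(y) = C1 + C2*sqrt(k)*erf(sqrt(2)*y*sqrt(1/k))


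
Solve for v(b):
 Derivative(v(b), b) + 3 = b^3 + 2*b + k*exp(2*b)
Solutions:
 v(b) = C1 + b^4/4 + b^2 - 3*b + k*exp(2*b)/2


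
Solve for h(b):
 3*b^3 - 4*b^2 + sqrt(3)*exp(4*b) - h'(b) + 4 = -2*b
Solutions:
 h(b) = C1 + 3*b^4/4 - 4*b^3/3 + b^2 + 4*b + sqrt(3)*exp(4*b)/4


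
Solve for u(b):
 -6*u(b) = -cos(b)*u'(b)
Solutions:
 u(b) = C1*(sin(b)^3 + 3*sin(b)^2 + 3*sin(b) + 1)/(sin(b)^3 - 3*sin(b)^2 + 3*sin(b) - 1)


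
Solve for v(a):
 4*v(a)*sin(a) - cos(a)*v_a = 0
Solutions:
 v(a) = C1/cos(a)^4


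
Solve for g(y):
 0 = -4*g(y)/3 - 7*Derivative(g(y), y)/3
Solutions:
 g(y) = C1*exp(-4*y/7)


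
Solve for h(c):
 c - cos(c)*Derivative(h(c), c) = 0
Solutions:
 h(c) = C1 + Integral(c/cos(c), c)


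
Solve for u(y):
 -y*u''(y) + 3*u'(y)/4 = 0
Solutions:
 u(y) = C1 + C2*y^(7/4)


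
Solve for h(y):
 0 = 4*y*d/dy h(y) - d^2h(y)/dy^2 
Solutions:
 h(y) = C1 + C2*erfi(sqrt(2)*y)


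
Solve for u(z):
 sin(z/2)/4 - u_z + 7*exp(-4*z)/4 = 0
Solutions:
 u(z) = C1 - cos(z/2)/2 - 7*exp(-4*z)/16


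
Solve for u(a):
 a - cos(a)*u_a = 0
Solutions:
 u(a) = C1 + Integral(a/cos(a), a)


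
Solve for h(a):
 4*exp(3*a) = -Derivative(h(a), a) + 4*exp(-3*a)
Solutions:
 h(a) = C1 - 8*cosh(3*a)/3


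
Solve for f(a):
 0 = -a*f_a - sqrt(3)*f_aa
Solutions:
 f(a) = C1 + C2*erf(sqrt(2)*3^(3/4)*a/6)


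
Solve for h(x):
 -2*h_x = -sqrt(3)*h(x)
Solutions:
 h(x) = C1*exp(sqrt(3)*x/2)


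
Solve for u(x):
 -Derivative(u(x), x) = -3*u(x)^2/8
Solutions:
 u(x) = -8/(C1 + 3*x)


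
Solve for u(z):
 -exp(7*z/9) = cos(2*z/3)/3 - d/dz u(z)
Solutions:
 u(z) = C1 + 9*exp(7*z/9)/7 + sin(2*z/3)/2


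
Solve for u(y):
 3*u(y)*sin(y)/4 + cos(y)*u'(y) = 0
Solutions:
 u(y) = C1*cos(y)^(3/4)


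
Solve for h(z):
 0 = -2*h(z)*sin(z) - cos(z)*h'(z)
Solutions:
 h(z) = C1*cos(z)^2


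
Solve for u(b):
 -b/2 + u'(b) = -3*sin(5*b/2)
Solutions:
 u(b) = C1 + b^2/4 + 6*cos(5*b/2)/5


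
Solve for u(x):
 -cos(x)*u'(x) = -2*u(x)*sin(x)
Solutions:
 u(x) = C1/cos(x)^2


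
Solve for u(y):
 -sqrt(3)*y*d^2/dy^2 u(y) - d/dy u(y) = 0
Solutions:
 u(y) = C1 + C2*y^(1 - sqrt(3)/3)


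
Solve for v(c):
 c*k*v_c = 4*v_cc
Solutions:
 v(c) = Piecewise((-sqrt(2)*sqrt(pi)*C1*erf(sqrt(2)*c*sqrt(-k)/4)/sqrt(-k) - C2, (k > 0) | (k < 0)), (-C1*c - C2, True))


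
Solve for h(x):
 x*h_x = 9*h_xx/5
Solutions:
 h(x) = C1 + C2*erfi(sqrt(10)*x/6)


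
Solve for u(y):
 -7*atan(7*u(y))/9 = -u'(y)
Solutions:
 Integral(1/atan(7*_y), (_y, u(y))) = C1 + 7*y/9


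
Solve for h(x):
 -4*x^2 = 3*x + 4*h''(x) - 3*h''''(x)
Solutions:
 h(x) = C1 + C2*x + C3*exp(-2*sqrt(3)*x/3) + C4*exp(2*sqrt(3)*x/3) - x^4/12 - x^3/8 - 3*x^2/4


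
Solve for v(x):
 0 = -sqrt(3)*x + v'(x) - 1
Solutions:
 v(x) = C1 + sqrt(3)*x^2/2 + x


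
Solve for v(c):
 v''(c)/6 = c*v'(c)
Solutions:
 v(c) = C1 + C2*erfi(sqrt(3)*c)


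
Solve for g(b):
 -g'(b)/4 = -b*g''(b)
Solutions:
 g(b) = C1 + C2*b^(5/4)


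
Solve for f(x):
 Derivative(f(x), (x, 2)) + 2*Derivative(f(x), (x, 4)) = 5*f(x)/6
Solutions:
 f(x) = C1*exp(-sqrt(3)*x*sqrt(-3 + sqrt(69))/6) + C2*exp(sqrt(3)*x*sqrt(-3 + sqrt(69))/6) + C3*sin(sqrt(3)*x*sqrt(3 + sqrt(69))/6) + C4*cos(sqrt(3)*x*sqrt(3 + sqrt(69))/6)


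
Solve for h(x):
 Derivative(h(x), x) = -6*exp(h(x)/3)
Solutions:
 h(x) = 3*log(1/(C1 + 6*x)) + 3*log(3)


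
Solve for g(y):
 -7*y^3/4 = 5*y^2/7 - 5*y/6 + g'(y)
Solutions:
 g(y) = C1 - 7*y^4/16 - 5*y^3/21 + 5*y^2/12


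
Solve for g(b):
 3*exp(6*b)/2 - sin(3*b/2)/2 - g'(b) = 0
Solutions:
 g(b) = C1 + exp(6*b)/4 + cos(3*b/2)/3


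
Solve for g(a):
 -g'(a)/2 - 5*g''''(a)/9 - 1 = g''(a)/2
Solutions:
 g(a) = C1 + C2*exp(-30^(1/3)*a*(-(15 + sqrt(255))^(1/3) + 30^(1/3)/(15 + sqrt(255))^(1/3))/20)*sin(10^(1/3)*3^(1/6)*a*(3*10^(1/3)/(15 + sqrt(255))^(1/3) + 3^(2/3)*(15 + sqrt(255))^(1/3))/20) + C3*exp(-30^(1/3)*a*(-(15 + sqrt(255))^(1/3) + 30^(1/3)/(15 + sqrt(255))^(1/3))/20)*cos(10^(1/3)*3^(1/6)*a*(3*10^(1/3)/(15 + sqrt(255))^(1/3) + 3^(2/3)*(15 + sqrt(255))^(1/3))/20) + C4*exp(30^(1/3)*a*(-(15 + sqrt(255))^(1/3) + 30^(1/3)/(15 + sqrt(255))^(1/3))/10) - 2*a


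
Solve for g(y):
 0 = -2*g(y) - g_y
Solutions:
 g(y) = C1*exp(-2*y)


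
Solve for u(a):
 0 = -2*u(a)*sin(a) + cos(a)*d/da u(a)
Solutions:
 u(a) = C1/cos(a)^2


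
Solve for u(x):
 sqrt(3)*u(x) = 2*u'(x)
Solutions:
 u(x) = C1*exp(sqrt(3)*x/2)


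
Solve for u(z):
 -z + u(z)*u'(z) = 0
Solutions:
 u(z) = -sqrt(C1 + z^2)
 u(z) = sqrt(C1 + z^2)


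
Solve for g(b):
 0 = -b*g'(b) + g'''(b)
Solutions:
 g(b) = C1 + Integral(C2*airyai(b) + C3*airybi(b), b)


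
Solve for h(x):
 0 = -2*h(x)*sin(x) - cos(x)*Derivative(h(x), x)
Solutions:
 h(x) = C1*cos(x)^2


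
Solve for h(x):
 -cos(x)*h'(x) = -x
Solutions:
 h(x) = C1 + Integral(x/cos(x), x)


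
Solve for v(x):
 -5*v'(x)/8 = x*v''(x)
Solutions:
 v(x) = C1 + C2*x^(3/8)


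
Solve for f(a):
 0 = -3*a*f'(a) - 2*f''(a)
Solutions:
 f(a) = C1 + C2*erf(sqrt(3)*a/2)


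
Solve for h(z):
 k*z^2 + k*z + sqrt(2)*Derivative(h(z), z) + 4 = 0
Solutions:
 h(z) = C1 - sqrt(2)*k*z^3/6 - sqrt(2)*k*z^2/4 - 2*sqrt(2)*z


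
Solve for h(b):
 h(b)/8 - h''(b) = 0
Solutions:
 h(b) = C1*exp(-sqrt(2)*b/4) + C2*exp(sqrt(2)*b/4)


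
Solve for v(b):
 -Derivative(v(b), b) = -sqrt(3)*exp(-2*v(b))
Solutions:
 v(b) = log(-sqrt(C1 + 2*sqrt(3)*b))
 v(b) = log(C1 + 2*sqrt(3)*b)/2


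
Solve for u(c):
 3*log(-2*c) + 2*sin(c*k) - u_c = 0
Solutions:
 u(c) = C1 + 3*c*log(-c) - 3*c + 3*c*log(2) + 2*Piecewise((-cos(c*k)/k, Ne(k, 0)), (0, True))


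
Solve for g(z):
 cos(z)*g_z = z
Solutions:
 g(z) = C1 + Integral(z/cos(z), z)


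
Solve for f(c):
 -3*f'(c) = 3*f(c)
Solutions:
 f(c) = C1*exp(-c)


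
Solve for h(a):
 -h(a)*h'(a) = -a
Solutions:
 h(a) = -sqrt(C1 + a^2)
 h(a) = sqrt(C1 + a^2)


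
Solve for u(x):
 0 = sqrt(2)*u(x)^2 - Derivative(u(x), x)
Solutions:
 u(x) = -1/(C1 + sqrt(2)*x)


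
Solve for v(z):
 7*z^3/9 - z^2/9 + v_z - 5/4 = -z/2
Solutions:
 v(z) = C1 - 7*z^4/36 + z^3/27 - z^2/4 + 5*z/4


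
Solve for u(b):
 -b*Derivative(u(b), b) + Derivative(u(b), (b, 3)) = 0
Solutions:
 u(b) = C1 + Integral(C2*airyai(b) + C3*airybi(b), b)


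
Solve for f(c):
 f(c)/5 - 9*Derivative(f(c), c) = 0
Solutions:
 f(c) = C1*exp(c/45)


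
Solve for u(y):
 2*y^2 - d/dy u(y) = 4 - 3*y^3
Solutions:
 u(y) = C1 + 3*y^4/4 + 2*y^3/3 - 4*y


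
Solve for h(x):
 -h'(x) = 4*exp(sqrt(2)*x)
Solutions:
 h(x) = C1 - 2*sqrt(2)*exp(sqrt(2)*x)


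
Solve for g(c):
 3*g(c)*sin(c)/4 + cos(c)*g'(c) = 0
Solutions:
 g(c) = C1*cos(c)^(3/4)


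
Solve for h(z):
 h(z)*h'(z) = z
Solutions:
 h(z) = -sqrt(C1 + z^2)
 h(z) = sqrt(C1 + z^2)


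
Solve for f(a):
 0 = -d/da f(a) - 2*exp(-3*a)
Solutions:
 f(a) = C1 + 2*exp(-3*a)/3


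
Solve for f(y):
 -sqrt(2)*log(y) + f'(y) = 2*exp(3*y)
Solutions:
 f(y) = C1 + sqrt(2)*y*log(y) - sqrt(2)*y + 2*exp(3*y)/3


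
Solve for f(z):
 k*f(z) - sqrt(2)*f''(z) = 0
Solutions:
 f(z) = C1*exp(-2^(3/4)*sqrt(k)*z/2) + C2*exp(2^(3/4)*sqrt(k)*z/2)


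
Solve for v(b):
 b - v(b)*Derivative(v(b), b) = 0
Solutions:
 v(b) = -sqrt(C1 + b^2)
 v(b) = sqrt(C1 + b^2)


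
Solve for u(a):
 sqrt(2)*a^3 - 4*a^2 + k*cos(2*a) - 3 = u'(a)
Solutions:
 u(a) = C1 + sqrt(2)*a^4/4 - 4*a^3/3 - 3*a + k*sin(2*a)/2


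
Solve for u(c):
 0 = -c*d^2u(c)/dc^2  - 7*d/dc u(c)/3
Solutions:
 u(c) = C1 + C2/c^(4/3)


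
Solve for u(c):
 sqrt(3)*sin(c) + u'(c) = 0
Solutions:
 u(c) = C1 + sqrt(3)*cos(c)


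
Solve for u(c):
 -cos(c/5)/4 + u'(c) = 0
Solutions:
 u(c) = C1 + 5*sin(c/5)/4


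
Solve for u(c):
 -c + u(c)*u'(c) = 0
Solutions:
 u(c) = -sqrt(C1 + c^2)
 u(c) = sqrt(C1 + c^2)


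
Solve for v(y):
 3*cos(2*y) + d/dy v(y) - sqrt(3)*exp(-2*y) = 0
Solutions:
 v(y) = C1 - 3*sin(2*y)/2 - sqrt(3)*exp(-2*y)/2


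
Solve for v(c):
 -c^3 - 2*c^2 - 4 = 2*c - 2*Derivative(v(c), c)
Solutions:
 v(c) = C1 + c^4/8 + c^3/3 + c^2/2 + 2*c


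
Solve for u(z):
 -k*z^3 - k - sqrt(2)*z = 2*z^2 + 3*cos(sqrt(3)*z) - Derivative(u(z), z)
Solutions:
 u(z) = C1 + k*z^4/4 + k*z + 2*z^3/3 + sqrt(2)*z^2/2 + sqrt(3)*sin(sqrt(3)*z)


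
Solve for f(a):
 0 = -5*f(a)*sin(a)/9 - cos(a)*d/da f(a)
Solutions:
 f(a) = C1*cos(a)^(5/9)


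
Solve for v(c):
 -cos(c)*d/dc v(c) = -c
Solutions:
 v(c) = C1 + Integral(c/cos(c), c)


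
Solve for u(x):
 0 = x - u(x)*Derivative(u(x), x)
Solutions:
 u(x) = -sqrt(C1 + x^2)
 u(x) = sqrt(C1 + x^2)


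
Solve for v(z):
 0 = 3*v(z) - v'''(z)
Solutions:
 v(z) = C3*exp(3^(1/3)*z) + (C1*sin(3^(5/6)*z/2) + C2*cos(3^(5/6)*z/2))*exp(-3^(1/3)*z/2)


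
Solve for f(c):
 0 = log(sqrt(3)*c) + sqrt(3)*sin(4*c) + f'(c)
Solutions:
 f(c) = C1 - c*log(c) - c*log(3)/2 + c + sqrt(3)*cos(4*c)/4


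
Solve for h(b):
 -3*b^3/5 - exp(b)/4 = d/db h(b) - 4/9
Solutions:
 h(b) = C1 - 3*b^4/20 + 4*b/9 - exp(b)/4


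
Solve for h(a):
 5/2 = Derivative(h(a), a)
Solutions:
 h(a) = C1 + 5*a/2


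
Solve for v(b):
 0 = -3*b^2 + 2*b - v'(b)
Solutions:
 v(b) = C1 - b^3 + b^2


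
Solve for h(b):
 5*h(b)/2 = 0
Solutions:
 h(b) = 0


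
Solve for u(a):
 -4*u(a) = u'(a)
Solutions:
 u(a) = C1*exp(-4*a)


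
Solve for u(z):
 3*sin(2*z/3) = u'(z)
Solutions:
 u(z) = C1 - 9*cos(2*z/3)/2


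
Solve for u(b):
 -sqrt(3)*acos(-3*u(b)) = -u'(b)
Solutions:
 Integral(1/acos(-3*_y), (_y, u(b))) = C1 + sqrt(3)*b


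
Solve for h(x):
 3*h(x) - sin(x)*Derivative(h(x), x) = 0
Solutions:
 h(x) = C1*(cos(x) - 1)^(3/2)/(cos(x) + 1)^(3/2)


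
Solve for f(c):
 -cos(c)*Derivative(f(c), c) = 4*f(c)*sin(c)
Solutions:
 f(c) = C1*cos(c)^4


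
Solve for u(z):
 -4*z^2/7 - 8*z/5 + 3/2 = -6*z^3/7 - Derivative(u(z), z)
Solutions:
 u(z) = C1 - 3*z^4/14 + 4*z^3/21 + 4*z^2/5 - 3*z/2


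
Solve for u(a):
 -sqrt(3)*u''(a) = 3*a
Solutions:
 u(a) = C1 + C2*a - sqrt(3)*a^3/6


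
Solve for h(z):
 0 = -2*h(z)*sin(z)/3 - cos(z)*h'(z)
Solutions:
 h(z) = C1*cos(z)^(2/3)


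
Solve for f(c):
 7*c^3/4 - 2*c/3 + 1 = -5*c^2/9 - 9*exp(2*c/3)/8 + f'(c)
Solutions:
 f(c) = C1 + 7*c^4/16 + 5*c^3/27 - c^2/3 + c + 27*exp(2*c/3)/16


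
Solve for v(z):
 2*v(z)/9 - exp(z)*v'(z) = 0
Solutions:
 v(z) = C1*exp(-2*exp(-z)/9)


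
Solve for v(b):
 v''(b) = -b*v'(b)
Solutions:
 v(b) = C1 + C2*erf(sqrt(2)*b/2)


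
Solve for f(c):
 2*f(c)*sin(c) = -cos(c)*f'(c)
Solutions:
 f(c) = C1*cos(c)^2


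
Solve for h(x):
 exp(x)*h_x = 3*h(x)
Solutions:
 h(x) = C1*exp(-3*exp(-x))


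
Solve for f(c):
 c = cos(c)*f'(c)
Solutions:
 f(c) = C1 + Integral(c/cos(c), c)


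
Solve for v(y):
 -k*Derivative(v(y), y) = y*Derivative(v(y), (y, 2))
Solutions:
 v(y) = C1 + y^(1 - re(k))*(C2*sin(log(y)*Abs(im(k))) + C3*cos(log(y)*im(k)))


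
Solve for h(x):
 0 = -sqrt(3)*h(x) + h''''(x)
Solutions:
 h(x) = C1*exp(-3^(1/8)*x) + C2*exp(3^(1/8)*x) + C3*sin(3^(1/8)*x) + C4*cos(3^(1/8)*x)


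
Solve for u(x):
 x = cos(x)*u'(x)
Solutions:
 u(x) = C1 + Integral(x/cos(x), x)


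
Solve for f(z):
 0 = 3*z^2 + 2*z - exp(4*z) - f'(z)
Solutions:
 f(z) = C1 + z^3 + z^2 - exp(4*z)/4


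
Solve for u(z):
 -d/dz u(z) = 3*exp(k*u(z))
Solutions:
 u(z) = Piecewise((log(1/(C1*k + 3*k*z))/k, Ne(k, 0)), (nan, True))
 u(z) = Piecewise((C1 - 3*z, Eq(k, 0)), (nan, True))


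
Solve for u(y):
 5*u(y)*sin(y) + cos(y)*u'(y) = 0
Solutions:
 u(y) = C1*cos(y)^5


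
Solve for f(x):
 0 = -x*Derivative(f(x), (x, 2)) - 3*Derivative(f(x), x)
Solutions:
 f(x) = C1 + C2/x^2


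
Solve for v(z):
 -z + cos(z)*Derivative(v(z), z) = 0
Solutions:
 v(z) = C1 + Integral(z/cos(z), z)


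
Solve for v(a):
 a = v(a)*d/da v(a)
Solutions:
 v(a) = -sqrt(C1 + a^2)
 v(a) = sqrt(C1 + a^2)


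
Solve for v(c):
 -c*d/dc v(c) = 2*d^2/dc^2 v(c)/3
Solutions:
 v(c) = C1 + C2*erf(sqrt(3)*c/2)


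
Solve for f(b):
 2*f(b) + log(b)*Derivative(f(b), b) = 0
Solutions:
 f(b) = C1*exp(-2*li(b))


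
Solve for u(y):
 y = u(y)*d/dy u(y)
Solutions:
 u(y) = -sqrt(C1 + y^2)
 u(y) = sqrt(C1 + y^2)


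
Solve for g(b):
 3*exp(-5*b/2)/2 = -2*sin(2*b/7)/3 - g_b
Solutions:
 g(b) = C1 + 7*cos(2*b/7)/3 + 3*exp(-5*b/2)/5


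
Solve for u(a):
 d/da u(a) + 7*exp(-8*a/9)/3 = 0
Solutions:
 u(a) = C1 + 21*exp(-8*a/9)/8


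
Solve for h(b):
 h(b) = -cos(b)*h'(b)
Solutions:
 h(b) = C1*sqrt(sin(b) - 1)/sqrt(sin(b) + 1)


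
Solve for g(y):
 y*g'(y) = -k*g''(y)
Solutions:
 g(y) = C1 + C2*sqrt(k)*erf(sqrt(2)*y*sqrt(1/k)/2)


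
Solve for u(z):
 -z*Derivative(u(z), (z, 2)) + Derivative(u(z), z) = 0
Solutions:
 u(z) = C1 + C2*z^2


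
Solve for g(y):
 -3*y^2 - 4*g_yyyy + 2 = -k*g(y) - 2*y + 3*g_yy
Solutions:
 g(y) = C1*exp(-sqrt(2)*y*sqrt(-sqrt(16*k + 9) - 3)/4) + C2*exp(sqrt(2)*y*sqrt(-sqrt(16*k + 9) - 3)/4) + C3*exp(-sqrt(2)*y*sqrt(sqrt(16*k + 9) - 3)/4) + C4*exp(sqrt(2)*y*sqrt(sqrt(16*k + 9) - 3)/4) + 3*y^2/k - 2*y/k - 2/k + 18/k^2


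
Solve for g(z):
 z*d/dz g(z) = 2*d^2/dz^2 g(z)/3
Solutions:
 g(z) = C1 + C2*erfi(sqrt(3)*z/2)


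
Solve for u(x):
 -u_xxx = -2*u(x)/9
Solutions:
 u(x) = C3*exp(6^(1/3)*x/3) + (C1*sin(2^(1/3)*3^(5/6)*x/6) + C2*cos(2^(1/3)*3^(5/6)*x/6))*exp(-6^(1/3)*x/6)


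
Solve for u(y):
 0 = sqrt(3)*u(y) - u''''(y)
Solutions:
 u(y) = C1*exp(-3^(1/8)*y) + C2*exp(3^(1/8)*y) + C3*sin(3^(1/8)*y) + C4*cos(3^(1/8)*y)


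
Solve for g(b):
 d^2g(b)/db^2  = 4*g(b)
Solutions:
 g(b) = C1*exp(-2*b) + C2*exp(2*b)


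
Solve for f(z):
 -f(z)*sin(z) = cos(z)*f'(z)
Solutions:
 f(z) = C1*cos(z)


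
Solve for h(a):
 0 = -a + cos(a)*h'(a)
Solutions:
 h(a) = C1 + Integral(a/cos(a), a)


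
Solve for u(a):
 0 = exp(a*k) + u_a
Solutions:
 u(a) = C1 - exp(a*k)/k


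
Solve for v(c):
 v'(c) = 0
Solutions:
 v(c) = C1


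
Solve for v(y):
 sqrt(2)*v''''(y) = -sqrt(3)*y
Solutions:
 v(y) = C1 + C2*y + C3*y^2 + C4*y^3 - sqrt(6)*y^5/240


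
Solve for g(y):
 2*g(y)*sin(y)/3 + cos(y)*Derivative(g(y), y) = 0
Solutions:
 g(y) = C1*cos(y)^(2/3)


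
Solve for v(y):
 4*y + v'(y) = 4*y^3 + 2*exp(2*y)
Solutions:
 v(y) = C1 + y^4 - 2*y^2 + exp(2*y)


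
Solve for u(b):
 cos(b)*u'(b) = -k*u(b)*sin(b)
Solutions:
 u(b) = C1*exp(k*log(cos(b)))


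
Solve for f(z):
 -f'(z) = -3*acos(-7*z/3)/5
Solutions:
 f(z) = C1 + 3*z*acos(-7*z/3)/5 + 3*sqrt(9 - 49*z^2)/35


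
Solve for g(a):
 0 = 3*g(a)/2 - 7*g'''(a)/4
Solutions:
 g(a) = C3*exp(6^(1/3)*7^(2/3)*a/7) + (C1*sin(2^(1/3)*3^(5/6)*7^(2/3)*a/14) + C2*cos(2^(1/3)*3^(5/6)*7^(2/3)*a/14))*exp(-6^(1/3)*7^(2/3)*a/14)


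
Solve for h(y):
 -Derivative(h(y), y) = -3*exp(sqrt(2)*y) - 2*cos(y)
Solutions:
 h(y) = C1 + 3*sqrt(2)*exp(sqrt(2)*y)/2 + 2*sin(y)


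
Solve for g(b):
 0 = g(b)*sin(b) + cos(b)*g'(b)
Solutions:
 g(b) = C1*cos(b)


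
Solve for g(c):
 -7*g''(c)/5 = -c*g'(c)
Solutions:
 g(c) = C1 + C2*erfi(sqrt(70)*c/14)


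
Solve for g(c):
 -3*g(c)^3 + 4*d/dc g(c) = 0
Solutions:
 g(c) = -sqrt(2)*sqrt(-1/(C1 + 3*c))
 g(c) = sqrt(2)*sqrt(-1/(C1 + 3*c))


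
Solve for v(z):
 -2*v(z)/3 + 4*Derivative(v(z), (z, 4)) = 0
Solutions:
 v(z) = C1*exp(-6^(3/4)*z/6) + C2*exp(6^(3/4)*z/6) + C3*sin(6^(3/4)*z/6) + C4*cos(6^(3/4)*z/6)


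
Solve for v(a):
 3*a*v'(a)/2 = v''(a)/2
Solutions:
 v(a) = C1 + C2*erfi(sqrt(6)*a/2)


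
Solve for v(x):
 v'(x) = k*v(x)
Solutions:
 v(x) = C1*exp(k*x)


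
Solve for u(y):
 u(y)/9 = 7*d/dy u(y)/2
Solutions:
 u(y) = C1*exp(2*y/63)


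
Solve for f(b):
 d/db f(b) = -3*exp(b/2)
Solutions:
 f(b) = C1 - 6*exp(b/2)


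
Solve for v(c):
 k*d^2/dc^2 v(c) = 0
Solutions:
 v(c) = C1 + C2*c


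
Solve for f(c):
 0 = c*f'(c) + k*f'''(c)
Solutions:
 f(c) = C1 + Integral(C2*airyai(c*(-1/k)^(1/3)) + C3*airybi(c*(-1/k)^(1/3)), c)


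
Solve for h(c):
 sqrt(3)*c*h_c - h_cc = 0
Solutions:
 h(c) = C1 + C2*erfi(sqrt(2)*3^(1/4)*c/2)


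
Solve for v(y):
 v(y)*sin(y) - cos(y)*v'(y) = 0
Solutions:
 v(y) = C1/cos(y)


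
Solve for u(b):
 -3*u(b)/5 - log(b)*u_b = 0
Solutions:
 u(b) = C1*exp(-3*li(b)/5)


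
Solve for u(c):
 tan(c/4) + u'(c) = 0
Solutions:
 u(c) = C1 + 4*log(cos(c/4))


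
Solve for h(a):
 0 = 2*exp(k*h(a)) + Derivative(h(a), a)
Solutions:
 h(a) = Piecewise((log(1/(C1*k + 2*a*k))/k, Ne(k, 0)), (nan, True))
 h(a) = Piecewise((C1 - 2*a, Eq(k, 0)), (nan, True))


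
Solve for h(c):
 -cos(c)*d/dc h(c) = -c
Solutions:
 h(c) = C1 + Integral(c/cos(c), c)


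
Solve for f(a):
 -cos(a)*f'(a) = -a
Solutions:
 f(a) = C1 + Integral(a/cos(a), a)


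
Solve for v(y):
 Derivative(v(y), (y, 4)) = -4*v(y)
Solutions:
 v(y) = (C1*sin(y) + C2*cos(y))*exp(-y) + (C3*sin(y) + C4*cos(y))*exp(y)


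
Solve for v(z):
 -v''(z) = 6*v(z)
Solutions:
 v(z) = C1*sin(sqrt(6)*z) + C2*cos(sqrt(6)*z)


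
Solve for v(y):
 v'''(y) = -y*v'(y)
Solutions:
 v(y) = C1 + Integral(C2*airyai(-y) + C3*airybi(-y), y)


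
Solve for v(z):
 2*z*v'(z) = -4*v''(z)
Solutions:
 v(z) = C1 + C2*erf(z/2)


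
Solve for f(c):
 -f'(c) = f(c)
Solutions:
 f(c) = C1*exp(-c)


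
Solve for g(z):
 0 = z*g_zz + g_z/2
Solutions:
 g(z) = C1 + C2*sqrt(z)


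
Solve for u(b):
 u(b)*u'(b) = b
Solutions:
 u(b) = -sqrt(C1 + b^2)
 u(b) = sqrt(C1 + b^2)


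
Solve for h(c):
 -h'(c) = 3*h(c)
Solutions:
 h(c) = C1*exp(-3*c)


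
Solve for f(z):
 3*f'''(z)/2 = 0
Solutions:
 f(z) = C1 + C2*z + C3*z^2


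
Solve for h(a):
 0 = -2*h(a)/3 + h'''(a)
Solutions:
 h(a) = C3*exp(2^(1/3)*3^(2/3)*a/3) + (C1*sin(2^(1/3)*3^(1/6)*a/2) + C2*cos(2^(1/3)*3^(1/6)*a/2))*exp(-2^(1/3)*3^(2/3)*a/6)


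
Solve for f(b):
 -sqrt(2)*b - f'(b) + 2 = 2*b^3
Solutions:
 f(b) = C1 - b^4/2 - sqrt(2)*b^2/2 + 2*b


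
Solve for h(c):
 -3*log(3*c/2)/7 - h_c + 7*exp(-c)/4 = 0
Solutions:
 h(c) = C1 - 3*c*log(c)/7 + 3*c*(-log(3) + log(2) + 1)/7 - 7*exp(-c)/4


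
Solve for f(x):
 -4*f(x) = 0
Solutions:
 f(x) = 0


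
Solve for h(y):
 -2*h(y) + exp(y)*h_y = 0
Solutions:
 h(y) = C1*exp(-2*exp(-y))


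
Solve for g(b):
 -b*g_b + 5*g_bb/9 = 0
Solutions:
 g(b) = C1 + C2*erfi(3*sqrt(10)*b/10)


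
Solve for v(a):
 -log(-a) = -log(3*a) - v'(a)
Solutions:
 v(a) = C1 + a*(-log(3) + I*pi)


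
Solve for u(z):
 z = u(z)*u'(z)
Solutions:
 u(z) = -sqrt(C1 + z^2)
 u(z) = sqrt(C1 + z^2)


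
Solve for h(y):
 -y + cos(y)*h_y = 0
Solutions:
 h(y) = C1 + Integral(y/cos(y), y)


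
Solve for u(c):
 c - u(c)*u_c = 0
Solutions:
 u(c) = -sqrt(C1 + c^2)
 u(c) = sqrt(C1 + c^2)


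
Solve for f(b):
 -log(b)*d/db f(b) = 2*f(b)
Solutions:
 f(b) = C1*exp(-2*li(b))


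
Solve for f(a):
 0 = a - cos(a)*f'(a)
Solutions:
 f(a) = C1 + Integral(a/cos(a), a)


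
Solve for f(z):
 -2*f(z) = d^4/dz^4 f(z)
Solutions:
 f(z) = (C1*sin(2^(3/4)*z/2) + C2*cos(2^(3/4)*z/2))*exp(-2^(3/4)*z/2) + (C3*sin(2^(3/4)*z/2) + C4*cos(2^(3/4)*z/2))*exp(2^(3/4)*z/2)


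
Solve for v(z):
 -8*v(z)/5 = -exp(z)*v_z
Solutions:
 v(z) = C1*exp(-8*exp(-z)/5)


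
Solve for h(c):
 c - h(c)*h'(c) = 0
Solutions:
 h(c) = -sqrt(C1 + c^2)
 h(c) = sqrt(C1 + c^2)


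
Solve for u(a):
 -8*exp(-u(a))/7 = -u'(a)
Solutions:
 u(a) = log(C1 + 8*a/7)


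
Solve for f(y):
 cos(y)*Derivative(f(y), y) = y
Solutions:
 f(y) = C1 + Integral(y/cos(y), y)


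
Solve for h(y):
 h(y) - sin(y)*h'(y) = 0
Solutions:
 h(y) = C1*sqrt(cos(y) - 1)/sqrt(cos(y) + 1)


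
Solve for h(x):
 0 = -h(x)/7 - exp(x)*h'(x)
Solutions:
 h(x) = C1*exp(exp(-x)/7)


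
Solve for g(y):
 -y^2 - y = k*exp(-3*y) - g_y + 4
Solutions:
 g(y) = C1 - k*exp(-3*y)/3 + y^3/3 + y^2/2 + 4*y


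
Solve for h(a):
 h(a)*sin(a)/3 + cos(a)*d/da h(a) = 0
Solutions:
 h(a) = C1*cos(a)^(1/3)


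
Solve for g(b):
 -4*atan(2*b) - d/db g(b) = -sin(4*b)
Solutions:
 g(b) = C1 - 4*b*atan(2*b) + log(4*b^2 + 1) - cos(4*b)/4


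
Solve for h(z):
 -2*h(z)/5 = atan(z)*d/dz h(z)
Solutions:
 h(z) = C1*exp(-2*Integral(1/atan(z), z)/5)


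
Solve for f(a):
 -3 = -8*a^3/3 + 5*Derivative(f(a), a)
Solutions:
 f(a) = C1 + 2*a^4/15 - 3*a/5


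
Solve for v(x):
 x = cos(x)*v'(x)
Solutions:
 v(x) = C1 + Integral(x/cos(x), x)


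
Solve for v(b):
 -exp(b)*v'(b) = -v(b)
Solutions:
 v(b) = C1*exp(-exp(-b))


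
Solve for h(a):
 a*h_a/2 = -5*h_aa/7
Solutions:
 h(a) = C1 + C2*erf(sqrt(35)*a/10)


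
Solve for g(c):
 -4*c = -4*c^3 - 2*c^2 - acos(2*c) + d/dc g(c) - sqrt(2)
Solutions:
 g(c) = C1 + c^4 + 2*c^3/3 - 2*c^2 + c*acos(2*c) + sqrt(2)*c - sqrt(1 - 4*c^2)/2


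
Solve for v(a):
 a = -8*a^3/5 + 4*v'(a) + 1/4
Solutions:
 v(a) = C1 + a^4/10 + a^2/8 - a/16


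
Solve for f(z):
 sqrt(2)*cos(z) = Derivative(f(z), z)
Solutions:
 f(z) = C1 + sqrt(2)*sin(z)


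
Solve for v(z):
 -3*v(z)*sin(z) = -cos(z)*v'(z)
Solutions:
 v(z) = C1/cos(z)^3


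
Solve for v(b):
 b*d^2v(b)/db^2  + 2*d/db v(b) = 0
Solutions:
 v(b) = C1 + C2/b


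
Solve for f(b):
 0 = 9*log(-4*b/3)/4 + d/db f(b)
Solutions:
 f(b) = C1 - 9*b*log(-b)/4 + 9*b*(-2*log(2) + 1 + log(3))/4


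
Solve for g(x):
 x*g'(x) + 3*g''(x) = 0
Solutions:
 g(x) = C1 + C2*erf(sqrt(6)*x/6)


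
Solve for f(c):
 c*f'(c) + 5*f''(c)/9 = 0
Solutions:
 f(c) = C1 + C2*erf(3*sqrt(10)*c/10)


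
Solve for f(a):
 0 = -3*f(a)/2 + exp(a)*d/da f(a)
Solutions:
 f(a) = C1*exp(-3*exp(-a)/2)


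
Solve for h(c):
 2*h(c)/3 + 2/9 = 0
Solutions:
 h(c) = -1/3


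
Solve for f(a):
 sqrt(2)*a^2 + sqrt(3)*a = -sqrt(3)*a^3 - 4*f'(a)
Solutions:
 f(a) = C1 - sqrt(3)*a^4/16 - sqrt(2)*a^3/12 - sqrt(3)*a^2/8


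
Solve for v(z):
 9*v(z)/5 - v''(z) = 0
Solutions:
 v(z) = C1*exp(-3*sqrt(5)*z/5) + C2*exp(3*sqrt(5)*z/5)


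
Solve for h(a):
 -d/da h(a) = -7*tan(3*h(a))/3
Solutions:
 h(a) = -asin(C1*exp(7*a))/3 + pi/3
 h(a) = asin(C1*exp(7*a))/3


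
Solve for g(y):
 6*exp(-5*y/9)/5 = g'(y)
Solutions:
 g(y) = C1 - 54*exp(-5*y/9)/25


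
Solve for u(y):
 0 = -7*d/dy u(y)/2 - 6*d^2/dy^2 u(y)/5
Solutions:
 u(y) = C1 + C2*exp(-35*y/12)


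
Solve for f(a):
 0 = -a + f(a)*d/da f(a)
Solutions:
 f(a) = -sqrt(C1 + a^2)
 f(a) = sqrt(C1 + a^2)


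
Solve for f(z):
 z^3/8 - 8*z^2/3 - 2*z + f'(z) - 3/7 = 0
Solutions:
 f(z) = C1 - z^4/32 + 8*z^3/9 + z^2 + 3*z/7


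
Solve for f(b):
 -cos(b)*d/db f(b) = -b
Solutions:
 f(b) = C1 + Integral(b/cos(b), b)


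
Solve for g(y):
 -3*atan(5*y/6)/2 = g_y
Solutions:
 g(y) = C1 - 3*y*atan(5*y/6)/2 + 9*log(25*y^2 + 36)/10


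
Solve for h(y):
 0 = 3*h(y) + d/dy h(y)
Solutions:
 h(y) = C1*exp(-3*y)


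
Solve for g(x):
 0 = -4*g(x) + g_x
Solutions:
 g(x) = C1*exp(4*x)


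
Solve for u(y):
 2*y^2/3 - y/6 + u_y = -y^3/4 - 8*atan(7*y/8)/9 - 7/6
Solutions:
 u(y) = C1 - y^4/16 - 2*y^3/9 + y^2/12 - 8*y*atan(7*y/8)/9 - 7*y/6 + 32*log(49*y^2 + 64)/63


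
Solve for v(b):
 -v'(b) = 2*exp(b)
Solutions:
 v(b) = C1 - 2*exp(b)


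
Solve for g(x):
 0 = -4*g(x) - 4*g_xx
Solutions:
 g(x) = C1*sin(x) + C2*cos(x)


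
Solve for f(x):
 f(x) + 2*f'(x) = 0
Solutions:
 f(x) = C1*exp(-x/2)


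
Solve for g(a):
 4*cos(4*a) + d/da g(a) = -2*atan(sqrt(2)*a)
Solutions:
 g(a) = C1 - 2*a*atan(sqrt(2)*a) + sqrt(2)*log(2*a^2 + 1)/2 - sin(4*a)


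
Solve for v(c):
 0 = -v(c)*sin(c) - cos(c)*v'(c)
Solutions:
 v(c) = C1*cos(c)


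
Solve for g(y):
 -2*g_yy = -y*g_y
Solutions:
 g(y) = C1 + C2*erfi(y/2)


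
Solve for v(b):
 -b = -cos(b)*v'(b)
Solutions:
 v(b) = C1 + Integral(b/cos(b), b)


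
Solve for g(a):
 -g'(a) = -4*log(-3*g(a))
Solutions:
 -Integral(1/(log(-_y) + log(3)), (_y, g(a)))/4 = C1 - a


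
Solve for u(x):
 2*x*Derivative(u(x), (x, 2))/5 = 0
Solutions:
 u(x) = C1 + C2*x


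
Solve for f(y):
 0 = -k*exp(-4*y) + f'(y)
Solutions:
 f(y) = C1 - k*exp(-4*y)/4


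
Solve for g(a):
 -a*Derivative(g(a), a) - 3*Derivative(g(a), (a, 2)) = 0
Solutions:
 g(a) = C1 + C2*erf(sqrt(6)*a/6)


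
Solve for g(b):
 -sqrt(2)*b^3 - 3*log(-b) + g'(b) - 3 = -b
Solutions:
 g(b) = C1 + sqrt(2)*b^4/4 - b^2/2 + 3*b*log(-b)


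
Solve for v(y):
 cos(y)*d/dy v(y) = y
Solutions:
 v(y) = C1 + Integral(y/cos(y), y)


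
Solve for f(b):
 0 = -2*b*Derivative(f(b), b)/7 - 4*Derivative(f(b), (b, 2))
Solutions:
 f(b) = C1 + C2*erf(sqrt(7)*b/14)


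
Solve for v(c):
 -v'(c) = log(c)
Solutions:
 v(c) = C1 - c*log(c) + c


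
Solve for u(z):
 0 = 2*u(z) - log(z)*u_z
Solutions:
 u(z) = C1*exp(2*li(z))


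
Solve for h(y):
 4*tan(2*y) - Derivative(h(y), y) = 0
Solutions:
 h(y) = C1 - 2*log(cos(2*y))


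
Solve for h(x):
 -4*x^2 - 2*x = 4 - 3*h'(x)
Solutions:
 h(x) = C1 + 4*x^3/9 + x^2/3 + 4*x/3


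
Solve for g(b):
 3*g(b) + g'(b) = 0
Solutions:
 g(b) = C1*exp(-3*b)


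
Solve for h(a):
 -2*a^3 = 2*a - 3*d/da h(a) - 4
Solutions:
 h(a) = C1 + a^4/6 + a^2/3 - 4*a/3


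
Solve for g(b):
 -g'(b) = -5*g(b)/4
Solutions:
 g(b) = C1*exp(5*b/4)


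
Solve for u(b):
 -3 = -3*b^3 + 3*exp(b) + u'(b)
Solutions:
 u(b) = C1 + 3*b^4/4 - 3*b - 3*exp(b)


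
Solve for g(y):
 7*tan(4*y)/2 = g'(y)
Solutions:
 g(y) = C1 - 7*log(cos(4*y))/8


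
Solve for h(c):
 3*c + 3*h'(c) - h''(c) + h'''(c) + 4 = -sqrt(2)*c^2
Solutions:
 h(c) = C1 - sqrt(2)*c^3/9 - c^2/2 - sqrt(2)*c^2/9 - 5*c/3 + 4*sqrt(2)*c/27 + (C2*sin(sqrt(11)*c/2) + C3*cos(sqrt(11)*c/2))*exp(c/2)


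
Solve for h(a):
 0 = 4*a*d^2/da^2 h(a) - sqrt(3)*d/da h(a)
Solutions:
 h(a) = C1 + C2*a^(sqrt(3)/4 + 1)


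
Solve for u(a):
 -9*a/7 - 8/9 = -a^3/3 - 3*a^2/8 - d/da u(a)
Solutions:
 u(a) = C1 - a^4/12 - a^3/8 + 9*a^2/14 + 8*a/9


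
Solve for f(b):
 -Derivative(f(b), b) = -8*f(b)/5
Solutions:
 f(b) = C1*exp(8*b/5)


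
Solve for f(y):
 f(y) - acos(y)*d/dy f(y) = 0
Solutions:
 f(y) = C1*exp(Integral(1/acos(y), y))


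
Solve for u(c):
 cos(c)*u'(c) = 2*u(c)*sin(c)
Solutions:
 u(c) = C1/cos(c)^2


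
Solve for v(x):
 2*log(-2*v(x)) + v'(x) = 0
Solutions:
 Integral(1/(log(-_y) + log(2)), (_y, v(x)))/2 = C1 - x


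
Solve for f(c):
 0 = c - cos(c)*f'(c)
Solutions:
 f(c) = C1 + Integral(c/cos(c), c)


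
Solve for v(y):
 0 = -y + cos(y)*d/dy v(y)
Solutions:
 v(y) = C1 + Integral(y/cos(y), y)


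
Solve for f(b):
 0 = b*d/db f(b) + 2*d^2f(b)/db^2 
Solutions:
 f(b) = C1 + C2*erf(b/2)


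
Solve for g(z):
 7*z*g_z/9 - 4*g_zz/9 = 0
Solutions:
 g(z) = C1 + C2*erfi(sqrt(14)*z/4)


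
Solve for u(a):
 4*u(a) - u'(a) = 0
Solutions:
 u(a) = C1*exp(4*a)


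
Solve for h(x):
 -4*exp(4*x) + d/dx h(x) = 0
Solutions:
 h(x) = C1 + exp(4*x)


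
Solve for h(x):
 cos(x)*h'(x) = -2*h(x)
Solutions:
 h(x) = C1*(sin(x) - 1)/(sin(x) + 1)


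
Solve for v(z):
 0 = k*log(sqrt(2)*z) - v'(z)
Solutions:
 v(z) = C1 + k*z*log(z) - k*z + k*z*log(2)/2


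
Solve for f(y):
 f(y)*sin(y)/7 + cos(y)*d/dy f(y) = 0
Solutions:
 f(y) = C1*cos(y)^(1/7)


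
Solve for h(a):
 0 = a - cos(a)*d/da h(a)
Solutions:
 h(a) = C1 + Integral(a/cos(a), a)


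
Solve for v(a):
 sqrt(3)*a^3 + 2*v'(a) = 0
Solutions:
 v(a) = C1 - sqrt(3)*a^4/8


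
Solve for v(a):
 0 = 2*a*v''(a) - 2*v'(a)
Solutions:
 v(a) = C1 + C2*a^2


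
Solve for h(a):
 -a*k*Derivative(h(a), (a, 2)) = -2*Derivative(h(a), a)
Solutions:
 h(a) = C1 + a^(((re(k) + 2)*re(k) + im(k)^2)/(re(k)^2 + im(k)^2))*(C2*sin(2*log(a)*Abs(im(k))/(re(k)^2 + im(k)^2)) + C3*cos(2*log(a)*im(k)/(re(k)^2 + im(k)^2)))


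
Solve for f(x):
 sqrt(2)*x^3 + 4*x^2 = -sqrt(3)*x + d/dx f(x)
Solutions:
 f(x) = C1 + sqrt(2)*x^4/4 + 4*x^3/3 + sqrt(3)*x^2/2


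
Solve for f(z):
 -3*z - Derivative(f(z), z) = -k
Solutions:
 f(z) = C1 + k*z - 3*z^2/2


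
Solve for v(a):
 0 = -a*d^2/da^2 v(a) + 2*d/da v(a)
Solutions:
 v(a) = C1 + C2*a^3


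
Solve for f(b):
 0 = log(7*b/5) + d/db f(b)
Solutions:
 f(b) = C1 - b*log(b) + b*log(5/7) + b


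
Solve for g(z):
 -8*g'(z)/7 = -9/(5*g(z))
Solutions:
 g(z) = -sqrt(C1 + 315*z)/10
 g(z) = sqrt(C1 + 315*z)/10


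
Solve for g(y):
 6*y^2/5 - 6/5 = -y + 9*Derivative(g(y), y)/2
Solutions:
 g(y) = C1 + 4*y^3/45 + y^2/9 - 4*y/15


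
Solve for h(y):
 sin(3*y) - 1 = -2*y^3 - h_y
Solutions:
 h(y) = C1 - y^4/2 + y + cos(3*y)/3


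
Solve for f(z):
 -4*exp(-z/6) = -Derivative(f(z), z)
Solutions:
 f(z) = C1 - 24*exp(-z/6)


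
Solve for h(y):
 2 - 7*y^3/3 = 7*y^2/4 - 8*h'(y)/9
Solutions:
 h(y) = C1 + 21*y^4/32 + 21*y^3/32 - 9*y/4


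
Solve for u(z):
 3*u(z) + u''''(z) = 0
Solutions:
 u(z) = (C1*sin(sqrt(2)*3^(1/4)*z/2) + C2*cos(sqrt(2)*3^(1/4)*z/2))*exp(-sqrt(2)*3^(1/4)*z/2) + (C3*sin(sqrt(2)*3^(1/4)*z/2) + C4*cos(sqrt(2)*3^(1/4)*z/2))*exp(sqrt(2)*3^(1/4)*z/2)


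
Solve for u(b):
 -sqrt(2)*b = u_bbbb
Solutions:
 u(b) = C1 + C2*b + C3*b^2 + C4*b^3 - sqrt(2)*b^5/120


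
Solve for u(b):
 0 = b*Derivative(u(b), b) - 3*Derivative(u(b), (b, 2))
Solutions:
 u(b) = C1 + C2*erfi(sqrt(6)*b/6)


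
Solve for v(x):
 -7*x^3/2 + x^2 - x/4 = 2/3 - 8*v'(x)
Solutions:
 v(x) = C1 + 7*x^4/64 - x^3/24 + x^2/64 + x/12


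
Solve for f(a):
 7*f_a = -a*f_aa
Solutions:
 f(a) = C1 + C2/a^6


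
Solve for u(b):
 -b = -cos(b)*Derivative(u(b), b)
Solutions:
 u(b) = C1 + Integral(b/cos(b), b)


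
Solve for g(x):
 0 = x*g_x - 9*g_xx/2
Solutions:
 g(x) = C1 + C2*erfi(x/3)


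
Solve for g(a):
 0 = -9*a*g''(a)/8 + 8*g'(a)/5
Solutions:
 g(a) = C1 + C2*a^(109/45)


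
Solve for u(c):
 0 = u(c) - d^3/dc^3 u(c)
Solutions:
 u(c) = C3*exp(c) + (C1*sin(sqrt(3)*c/2) + C2*cos(sqrt(3)*c/2))*exp(-c/2)


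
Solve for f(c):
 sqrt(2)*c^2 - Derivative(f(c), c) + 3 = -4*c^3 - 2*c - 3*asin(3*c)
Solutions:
 f(c) = C1 + c^4 + sqrt(2)*c^3/3 + c^2 + 3*c*asin(3*c) + 3*c + sqrt(1 - 9*c^2)


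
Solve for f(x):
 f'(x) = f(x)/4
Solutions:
 f(x) = C1*exp(x/4)


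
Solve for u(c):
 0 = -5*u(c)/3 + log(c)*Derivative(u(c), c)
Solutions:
 u(c) = C1*exp(5*li(c)/3)


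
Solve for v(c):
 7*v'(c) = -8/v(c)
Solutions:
 v(c) = -sqrt(C1 - 112*c)/7
 v(c) = sqrt(C1 - 112*c)/7


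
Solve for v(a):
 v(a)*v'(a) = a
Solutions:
 v(a) = -sqrt(C1 + a^2)
 v(a) = sqrt(C1 + a^2)


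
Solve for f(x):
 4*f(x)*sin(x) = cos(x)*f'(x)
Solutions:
 f(x) = C1/cos(x)^4


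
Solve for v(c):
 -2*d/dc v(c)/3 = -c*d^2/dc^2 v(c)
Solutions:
 v(c) = C1 + C2*c^(5/3)


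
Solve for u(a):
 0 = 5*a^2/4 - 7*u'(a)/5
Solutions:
 u(a) = C1 + 25*a^3/84


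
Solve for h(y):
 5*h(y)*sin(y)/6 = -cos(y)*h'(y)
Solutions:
 h(y) = C1*cos(y)^(5/6)


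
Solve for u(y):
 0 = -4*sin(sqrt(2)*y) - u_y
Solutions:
 u(y) = C1 + 2*sqrt(2)*cos(sqrt(2)*y)


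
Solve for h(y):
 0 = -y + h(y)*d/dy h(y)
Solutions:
 h(y) = -sqrt(C1 + y^2)
 h(y) = sqrt(C1 + y^2)


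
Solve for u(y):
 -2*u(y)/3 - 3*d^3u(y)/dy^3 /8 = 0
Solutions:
 u(y) = C3*exp(-2*6^(1/3)*y/3) + (C1*sin(2^(1/3)*3^(5/6)*y/3) + C2*cos(2^(1/3)*3^(5/6)*y/3))*exp(6^(1/3)*y/3)


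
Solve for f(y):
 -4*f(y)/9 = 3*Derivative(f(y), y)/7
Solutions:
 f(y) = C1*exp(-28*y/27)


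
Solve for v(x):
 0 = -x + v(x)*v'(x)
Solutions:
 v(x) = -sqrt(C1 + x^2)
 v(x) = sqrt(C1 + x^2)


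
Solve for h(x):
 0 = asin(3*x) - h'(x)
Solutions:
 h(x) = C1 + x*asin(3*x) + sqrt(1 - 9*x^2)/3


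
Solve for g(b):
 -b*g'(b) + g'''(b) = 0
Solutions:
 g(b) = C1 + Integral(C2*airyai(b) + C3*airybi(b), b)


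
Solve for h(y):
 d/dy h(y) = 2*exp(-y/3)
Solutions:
 h(y) = C1 - 6*exp(-y/3)


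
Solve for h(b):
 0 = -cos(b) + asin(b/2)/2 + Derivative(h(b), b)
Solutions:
 h(b) = C1 - b*asin(b/2)/2 - sqrt(4 - b^2)/2 + sin(b)


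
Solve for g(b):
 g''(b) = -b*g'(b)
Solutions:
 g(b) = C1 + C2*erf(sqrt(2)*b/2)


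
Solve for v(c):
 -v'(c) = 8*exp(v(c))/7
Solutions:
 v(c) = log(1/(C1 + 8*c)) + log(7)


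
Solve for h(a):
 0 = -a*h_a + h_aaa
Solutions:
 h(a) = C1 + Integral(C2*airyai(a) + C3*airybi(a), a)


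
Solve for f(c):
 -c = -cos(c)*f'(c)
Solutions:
 f(c) = C1 + Integral(c/cos(c), c)


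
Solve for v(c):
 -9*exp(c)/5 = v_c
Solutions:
 v(c) = C1 - 9*exp(c)/5


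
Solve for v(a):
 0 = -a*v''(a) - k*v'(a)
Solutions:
 v(a) = C1 + a^(1 - re(k))*(C2*sin(log(a)*Abs(im(k))) + C3*cos(log(a)*im(k)))


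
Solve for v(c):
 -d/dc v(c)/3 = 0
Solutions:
 v(c) = C1


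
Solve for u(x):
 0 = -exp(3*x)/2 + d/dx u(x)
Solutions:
 u(x) = C1 + exp(3*x)/6


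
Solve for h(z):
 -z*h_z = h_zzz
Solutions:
 h(z) = C1 + Integral(C2*airyai(-z) + C3*airybi(-z), z)


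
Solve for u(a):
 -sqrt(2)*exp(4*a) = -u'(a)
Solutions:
 u(a) = C1 + sqrt(2)*exp(4*a)/4


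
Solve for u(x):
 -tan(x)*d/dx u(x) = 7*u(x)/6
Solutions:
 u(x) = C1/sin(x)^(7/6)


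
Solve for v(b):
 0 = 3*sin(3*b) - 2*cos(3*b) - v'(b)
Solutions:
 v(b) = C1 - 2*sin(3*b)/3 - cos(3*b)


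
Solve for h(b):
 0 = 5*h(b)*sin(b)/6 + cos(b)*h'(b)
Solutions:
 h(b) = C1*cos(b)^(5/6)


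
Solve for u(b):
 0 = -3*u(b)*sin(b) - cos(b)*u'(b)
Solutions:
 u(b) = C1*cos(b)^3


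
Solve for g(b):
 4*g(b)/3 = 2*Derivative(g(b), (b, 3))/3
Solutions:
 g(b) = C3*exp(2^(1/3)*b) + (C1*sin(2^(1/3)*sqrt(3)*b/2) + C2*cos(2^(1/3)*sqrt(3)*b/2))*exp(-2^(1/3)*b/2)


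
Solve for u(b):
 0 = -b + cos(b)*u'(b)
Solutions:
 u(b) = C1 + Integral(b/cos(b), b)


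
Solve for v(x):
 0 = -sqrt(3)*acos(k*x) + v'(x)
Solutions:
 v(x) = C1 + sqrt(3)*Piecewise((x*acos(k*x) - sqrt(-k^2*x^2 + 1)/k, Ne(k, 0)), (pi*x/2, True))


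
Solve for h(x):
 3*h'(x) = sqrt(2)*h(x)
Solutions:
 h(x) = C1*exp(sqrt(2)*x/3)


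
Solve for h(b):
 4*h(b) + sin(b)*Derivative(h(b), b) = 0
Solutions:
 h(b) = C1*(cos(b)^2 + 2*cos(b) + 1)/(cos(b)^2 - 2*cos(b) + 1)


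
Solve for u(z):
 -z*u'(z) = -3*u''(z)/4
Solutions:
 u(z) = C1 + C2*erfi(sqrt(6)*z/3)


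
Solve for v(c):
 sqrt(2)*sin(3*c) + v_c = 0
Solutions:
 v(c) = C1 + sqrt(2)*cos(3*c)/3


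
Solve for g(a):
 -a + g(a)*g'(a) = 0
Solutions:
 g(a) = -sqrt(C1 + a^2)
 g(a) = sqrt(C1 + a^2)


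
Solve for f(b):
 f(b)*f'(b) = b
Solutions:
 f(b) = -sqrt(C1 + b^2)
 f(b) = sqrt(C1 + b^2)


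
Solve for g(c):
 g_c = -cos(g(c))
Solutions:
 g(c) = pi - asin((C1 + exp(2*c))/(C1 - exp(2*c)))
 g(c) = asin((C1 + exp(2*c))/(C1 - exp(2*c)))


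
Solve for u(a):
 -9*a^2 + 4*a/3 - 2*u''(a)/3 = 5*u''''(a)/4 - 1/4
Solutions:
 u(a) = C1 + C2*a + C3*sin(2*sqrt(30)*a/15) + C4*cos(2*sqrt(30)*a/15) - 9*a^4/8 + a^3/3 + 51*a^2/2


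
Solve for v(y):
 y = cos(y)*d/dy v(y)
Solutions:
 v(y) = C1 + Integral(y/cos(y), y)


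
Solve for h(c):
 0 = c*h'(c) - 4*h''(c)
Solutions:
 h(c) = C1 + C2*erfi(sqrt(2)*c/4)


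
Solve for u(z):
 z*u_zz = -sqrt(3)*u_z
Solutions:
 u(z) = C1 + C2*z^(1 - sqrt(3))


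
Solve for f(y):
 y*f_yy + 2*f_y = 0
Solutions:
 f(y) = C1 + C2/y


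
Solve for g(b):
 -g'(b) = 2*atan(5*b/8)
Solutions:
 g(b) = C1 - 2*b*atan(5*b/8) + 8*log(25*b^2 + 64)/5


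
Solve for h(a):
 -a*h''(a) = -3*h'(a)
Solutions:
 h(a) = C1 + C2*a^4


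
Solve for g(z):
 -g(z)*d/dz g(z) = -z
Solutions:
 g(z) = -sqrt(C1 + z^2)
 g(z) = sqrt(C1 + z^2)


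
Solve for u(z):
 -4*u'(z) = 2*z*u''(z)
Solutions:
 u(z) = C1 + C2/z


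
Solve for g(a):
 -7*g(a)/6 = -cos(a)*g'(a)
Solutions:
 g(a) = C1*(sin(a) + 1)^(7/12)/(sin(a) - 1)^(7/12)


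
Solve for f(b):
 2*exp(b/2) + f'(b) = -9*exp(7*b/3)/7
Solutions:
 f(b) = C1 - 27*exp(7*b/3)/49 - 4*exp(b/2)


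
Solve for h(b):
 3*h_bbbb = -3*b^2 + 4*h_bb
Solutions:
 h(b) = C1 + C2*b + C3*exp(-2*sqrt(3)*b/3) + C4*exp(2*sqrt(3)*b/3) + b^4/16 + 9*b^2/16


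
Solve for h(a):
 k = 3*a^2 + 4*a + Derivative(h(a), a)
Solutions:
 h(a) = C1 - a^3 - 2*a^2 + a*k
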